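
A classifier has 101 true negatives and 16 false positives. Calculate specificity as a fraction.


Specificity = TN / (TN + FP) = 101 / 117 = 101/117.

101/117


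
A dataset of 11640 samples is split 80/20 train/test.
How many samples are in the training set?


Test set = 11640 * 20% = 2328. Training set = 11640 - 2328 = 9312.

9312


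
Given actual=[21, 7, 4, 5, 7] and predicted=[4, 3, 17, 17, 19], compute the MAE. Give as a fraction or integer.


MAE = (1/5) * (|21-4|=17 + |7-3|=4 + |4-17|=13 + |5-17|=12 + |7-19|=12). Sum = 58. MAE = 58/5.

58/5


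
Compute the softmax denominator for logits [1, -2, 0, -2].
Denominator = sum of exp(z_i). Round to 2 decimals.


Denom = e^1=2.7183 + e^-2=0.1353 + e^0=1.0000 + e^-2=0.1353. Sum = 3.9889, which rounds to 3.99.

3.99


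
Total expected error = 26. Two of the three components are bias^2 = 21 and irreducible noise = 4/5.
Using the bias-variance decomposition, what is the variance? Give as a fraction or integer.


Total error = bias^2 + variance + irreducible noise. So variance = 26 - 21 - 4/5 = 21/5.

21/5


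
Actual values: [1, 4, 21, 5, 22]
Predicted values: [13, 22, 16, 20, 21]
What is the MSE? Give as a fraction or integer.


MSE = (1/5) * ((1-13)^2=144 + (4-22)^2=324 + (21-16)^2=25 + (5-20)^2=225 + (22-21)^2=1). Sum = 719. MSE = 719/5.

719/5


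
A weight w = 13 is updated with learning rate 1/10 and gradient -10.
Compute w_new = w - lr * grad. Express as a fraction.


w_new = 13 - 1/10 * -10 = 13 - -1 = 14.

14


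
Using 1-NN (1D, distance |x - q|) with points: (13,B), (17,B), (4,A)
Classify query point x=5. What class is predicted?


Distances: |13-5|=8, |17-5|=12, |4-5|=1. 1 nearest: (4,A). Counts: {'A': 1}. Majority class: A.

A


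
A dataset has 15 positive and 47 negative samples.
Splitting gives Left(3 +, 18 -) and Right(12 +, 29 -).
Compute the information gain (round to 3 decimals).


H(parent) = 0.7982. H(left) = 0.5917, H(right) = 0.8722. Weighted = (21/62)*0.5917 + (41/62)*0.8722 = 0.7772. IG = 0.7982 - 0.7772 = 0.0210, which rounds to 0.021.

0.021


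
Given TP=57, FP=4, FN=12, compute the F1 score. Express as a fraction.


Precision = 57/61 = 57/61. Recall = 57/69 = 19/23. F1 = 2*P*R/(P+R) = 57/65.

57/65


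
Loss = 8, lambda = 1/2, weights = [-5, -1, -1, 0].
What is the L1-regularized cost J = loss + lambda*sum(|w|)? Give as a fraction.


L1 norm = sum(|w|) = 7. J = 8 + 1/2 * 7 = 23/2.

23/2


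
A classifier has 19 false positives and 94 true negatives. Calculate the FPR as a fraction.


FPR = FP / (FP + TN) = 19 / 113 = 19/113.

19/113


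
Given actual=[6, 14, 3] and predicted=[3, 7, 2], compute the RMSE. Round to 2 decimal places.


MSE = 19.6667. RMSE = sqrt(19.6667) = 4.43.

4.43


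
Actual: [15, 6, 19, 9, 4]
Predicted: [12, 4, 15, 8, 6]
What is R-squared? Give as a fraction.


Mean(y) = 53/5. SS_res = 34. SS_tot = 786/5. R^2 = 1 - 34/(786/5) = 308/393.

308/393


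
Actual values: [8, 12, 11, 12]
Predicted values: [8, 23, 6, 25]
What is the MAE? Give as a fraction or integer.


MAE = (1/4) * (|8-8|=0 + |12-23|=11 + |11-6|=5 + |12-25|=13). Sum = 29. MAE = 29/4.

29/4


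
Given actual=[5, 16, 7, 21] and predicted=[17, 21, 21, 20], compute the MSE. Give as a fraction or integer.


MSE = (1/4) * ((5-17)^2=144 + (16-21)^2=25 + (7-21)^2=196 + (21-20)^2=1). Sum = 366. MSE = 183/2.

183/2


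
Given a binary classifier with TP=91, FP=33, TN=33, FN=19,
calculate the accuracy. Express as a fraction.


Accuracy = (TP + TN) / (TP + TN + FP + FN) = (91 + 33) / 176 = 31/44.

31/44


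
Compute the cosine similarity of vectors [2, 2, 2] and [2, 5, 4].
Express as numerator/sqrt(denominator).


dot = 22. |a|^2 = 12, |b|^2 = 45. cos = 22/sqrt(540).

22/sqrt(540)


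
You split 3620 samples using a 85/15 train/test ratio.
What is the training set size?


Test set = 3620 * 15% = 543. Training set = 3620 - 543 = 3077.

3077


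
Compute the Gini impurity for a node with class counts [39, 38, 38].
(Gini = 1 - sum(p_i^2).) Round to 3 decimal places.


Total = 115. Proportions: 39/115, 38/115, 38/115. sum(p_i^2) = 0.3334. Gini = 1 - 0.3334 = 0.6666, which rounds to 0.667.

0.667


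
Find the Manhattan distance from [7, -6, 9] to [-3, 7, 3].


d = sum of absolute differences: |7--3|=10 + |-6-7|=13 + |9-3|=6 = 29.

29


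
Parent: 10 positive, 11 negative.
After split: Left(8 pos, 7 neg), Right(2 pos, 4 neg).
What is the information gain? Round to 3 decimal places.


H(parent) = 0.9984. H(left) = 0.9968, H(right) = 0.9183. Weighted = (15/21)*0.9968 + (6/21)*0.9183 = 0.9744. IG = 0.9984 - 0.9744 = 0.0240, which rounds to 0.024.

0.024


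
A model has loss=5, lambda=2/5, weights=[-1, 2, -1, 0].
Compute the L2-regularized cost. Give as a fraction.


L2 sq norm = sum(w^2) = 6. J = 5 + 2/5 * 6 = 37/5.

37/5


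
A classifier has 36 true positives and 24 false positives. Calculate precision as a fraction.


Precision = TP / (TP + FP) = 36 / 60 = 3/5.

3/5


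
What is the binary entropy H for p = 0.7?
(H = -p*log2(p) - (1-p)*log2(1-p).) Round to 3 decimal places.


H = -0.7*log2(0.7) - 0.3*log2(0.3) = 0.881.

0.881


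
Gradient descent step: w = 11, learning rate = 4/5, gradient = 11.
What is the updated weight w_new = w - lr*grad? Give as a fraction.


w_new = 11 - 4/5 * 11 = 11 - 44/5 = 11/5.

11/5


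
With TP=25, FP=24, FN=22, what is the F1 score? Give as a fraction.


Precision = 25/49 = 25/49. Recall = 25/47 = 25/47. F1 = 2*P*R/(P+R) = 25/48.

25/48


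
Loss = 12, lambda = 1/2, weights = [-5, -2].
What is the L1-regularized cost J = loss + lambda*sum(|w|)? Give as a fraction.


L1 norm = sum(|w|) = 7. J = 12 + 1/2 * 7 = 31/2.

31/2


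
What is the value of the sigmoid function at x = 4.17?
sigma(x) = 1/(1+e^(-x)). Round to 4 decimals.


sigma(4.17) = 1/(1+e^(-4.17)) = 1/(1+0.015452) = 1/1.015452 = 0.9848.

0.9848


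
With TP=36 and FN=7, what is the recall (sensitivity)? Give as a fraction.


Recall = TP / (TP + FN) = 36 / 43 = 36/43.

36/43


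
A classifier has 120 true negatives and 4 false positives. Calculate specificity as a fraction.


Specificity = TN / (TN + FP) = 120 / 124 = 30/31.

30/31


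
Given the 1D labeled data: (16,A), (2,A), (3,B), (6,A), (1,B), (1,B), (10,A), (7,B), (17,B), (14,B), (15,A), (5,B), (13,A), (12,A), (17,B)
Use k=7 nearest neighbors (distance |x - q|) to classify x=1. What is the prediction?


Distances: |16-1|=15, |2-1|=1, |3-1|=2, |6-1|=5, |1-1|=0, |1-1|=0, |10-1|=9, |7-1|=6, |17-1|=16, |14-1|=13, |15-1|=14, |5-1|=4, |13-1|=12, |12-1|=11, |17-1|=16. 7 nearest: (1,B), (1,B), (2,A), (3,B), (5,B), (6,A), (7,B). Counts: {'B': 5, 'A': 2}. Majority class: B.

B


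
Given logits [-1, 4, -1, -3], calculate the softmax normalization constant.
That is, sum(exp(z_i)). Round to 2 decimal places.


Denom = e^-1=0.3679 + e^4=54.5982 + e^-1=0.3679 + e^-3=0.0498. Sum = 55.3838, which rounds to 55.38.

55.38


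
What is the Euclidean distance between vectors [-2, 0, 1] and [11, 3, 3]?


d = sqrt(sum of squared differences). (-2-11)^2=169, (0-3)^2=9, (1-3)^2=4. Sum = 182.

sqrt(182)


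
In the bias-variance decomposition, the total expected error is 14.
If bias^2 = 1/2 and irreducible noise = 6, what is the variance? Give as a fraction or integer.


Total error = bias^2 + variance + irreducible noise. So variance = 14 - 1/2 - 6 = 15/2.

15/2


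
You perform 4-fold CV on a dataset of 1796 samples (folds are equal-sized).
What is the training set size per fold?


Each validation fold has 1796/4 = 449 samples. Training set = 1796 - 449 = 1347.

1347


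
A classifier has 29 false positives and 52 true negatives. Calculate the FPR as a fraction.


FPR = FP / (FP + TN) = 29 / 81 = 29/81.

29/81


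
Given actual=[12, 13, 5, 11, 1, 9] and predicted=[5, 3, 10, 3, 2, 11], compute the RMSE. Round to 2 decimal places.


MSE = 40.5000. RMSE = sqrt(40.5000) = 6.36.

6.36


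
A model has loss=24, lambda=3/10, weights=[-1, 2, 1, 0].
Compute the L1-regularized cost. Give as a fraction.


L1 norm = sum(|w|) = 4. J = 24 + 3/10 * 4 = 126/5.

126/5


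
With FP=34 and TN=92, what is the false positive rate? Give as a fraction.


FPR = FP / (FP + TN) = 34 / 126 = 17/63.

17/63


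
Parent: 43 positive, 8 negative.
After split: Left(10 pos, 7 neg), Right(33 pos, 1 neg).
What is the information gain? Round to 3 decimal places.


H(parent) = 0.6268. H(left) = 0.9774, H(right) = 0.1914. Weighted = (17/51)*0.9774 + (34/51)*0.1914 = 0.4534. IG = 0.6268 - 0.4534 = 0.1734, which rounds to 0.173.

0.173


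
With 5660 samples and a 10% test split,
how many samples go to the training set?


Test set = 5660 * 10% = 566. Training set = 5660 - 566 = 5094.

5094


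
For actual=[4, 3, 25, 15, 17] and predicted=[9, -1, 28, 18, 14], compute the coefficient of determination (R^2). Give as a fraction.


Mean(y) = 64/5. SS_res = 68. SS_tot = 1724/5. R^2 = 1 - 68/(1724/5) = 346/431.

346/431


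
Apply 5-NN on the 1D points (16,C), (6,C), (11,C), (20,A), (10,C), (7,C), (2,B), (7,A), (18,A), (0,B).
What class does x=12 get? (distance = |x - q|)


Distances: |16-12|=4, |6-12|=6, |11-12|=1, |20-12|=8, |10-12|=2, |7-12|=5, |2-12|=10, |7-12|=5, |18-12|=6, |0-12|=12. 5 nearest: (11,C), (10,C), (16,C), (7,A), (7,C). Counts: {'C': 4, 'A': 1}. Majority class: C.

C


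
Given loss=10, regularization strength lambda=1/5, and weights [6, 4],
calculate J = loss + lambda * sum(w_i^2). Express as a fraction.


L2 sq norm = sum(w^2) = 52. J = 10 + 1/5 * 52 = 102/5.

102/5


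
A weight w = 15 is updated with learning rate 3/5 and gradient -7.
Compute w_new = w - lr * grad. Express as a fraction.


w_new = 15 - 3/5 * -7 = 15 - -21/5 = 96/5.

96/5


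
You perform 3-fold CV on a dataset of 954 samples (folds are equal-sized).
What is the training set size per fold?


Each validation fold has 954/3 = 318 samples. Training set = 954 - 318 = 636.

636


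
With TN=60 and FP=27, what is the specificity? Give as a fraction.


Specificity = TN / (TN + FP) = 60 / 87 = 20/29.

20/29


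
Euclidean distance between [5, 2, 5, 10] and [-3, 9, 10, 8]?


d = sqrt(sum of squared differences). (5--3)^2=64, (2-9)^2=49, (5-10)^2=25, (10-8)^2=4. Sum = 142.

sqrt(142)


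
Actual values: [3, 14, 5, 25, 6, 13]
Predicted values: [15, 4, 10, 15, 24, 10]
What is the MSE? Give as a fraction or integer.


MSE = (1/6) * ((3-15)^2=144 + (14-4)^2=100 + (5-10)^2=25 + (25-15)^2=100 + (6-24)^2=324 + (13-10)^2=9). Sum = 702. MSE = 117.

117


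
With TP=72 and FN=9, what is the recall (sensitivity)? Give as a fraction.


Recall = TP / (TP + FN) = 72 / 81 = 8/9.

8/9


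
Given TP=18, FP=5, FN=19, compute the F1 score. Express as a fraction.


Precision = 18/23 = 18/23. Recall = 18/37 = 18/37. F1 = 2*P*R/(P+R) = 3/5.

3/5


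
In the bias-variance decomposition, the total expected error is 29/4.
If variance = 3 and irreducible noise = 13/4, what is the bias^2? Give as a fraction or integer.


Total error = bias^2 + variance + irreducible noise. So bias^2 = 29/4 - 3 - 13/4 = 1.

1


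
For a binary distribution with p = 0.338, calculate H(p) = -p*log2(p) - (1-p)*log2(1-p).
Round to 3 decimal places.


H = -0.338*log2(0.338) - 0.662*log2(0.662) = 0.923.

0.923


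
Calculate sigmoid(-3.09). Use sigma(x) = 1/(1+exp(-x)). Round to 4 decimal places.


sigma(-3.09) = 1/(1+e^(3.09)) = 1/(1+21.977078) = 1/22.977078 = 0.0435.

0.0435


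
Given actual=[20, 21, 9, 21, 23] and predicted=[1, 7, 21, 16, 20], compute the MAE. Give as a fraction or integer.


MAE = (1/5) * (|20-1|=19 + |21-7|=14 + |9-21|=12 + |21-16|=5 + |23-20|=3). Sum = 53. MAE = 53/5.

53/5


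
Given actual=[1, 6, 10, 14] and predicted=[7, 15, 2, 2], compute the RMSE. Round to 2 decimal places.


MSE = 81.2500. RMSE = sqrt(81.2500) = 9.01.

9.01


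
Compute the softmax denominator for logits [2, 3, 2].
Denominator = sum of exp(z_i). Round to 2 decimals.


Denom = e^2=7.3891 + e^3=20.0855 + e^2=7.3891. Sum = 34.8637, which rounds to 34.86.

34.86


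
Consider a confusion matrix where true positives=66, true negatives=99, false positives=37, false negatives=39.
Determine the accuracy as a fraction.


Accuracy = (TP + TN) / (TP + TN + FP + FN) = (66 + 99) / 241 = 165/241.

165/241


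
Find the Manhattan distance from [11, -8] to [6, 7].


d = sum of absolute differences: |11-6|=5 + |-8-7|=15 = 20.

20


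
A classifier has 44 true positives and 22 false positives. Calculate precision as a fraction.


Precision = TP / (TP + FP) = 44 / 66 = 2/3.

2/3


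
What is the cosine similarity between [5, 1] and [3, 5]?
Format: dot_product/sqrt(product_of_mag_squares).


dot = 20. |a|^2 = 26, |b|^2 = 34. cos = 20/sqrt(884).

20/sqrt(884)


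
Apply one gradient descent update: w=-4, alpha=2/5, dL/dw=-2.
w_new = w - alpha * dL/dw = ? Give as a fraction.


w_new = -4 - 2/5 * -2 = -4 - -4/5 = -16/5.

-16/5


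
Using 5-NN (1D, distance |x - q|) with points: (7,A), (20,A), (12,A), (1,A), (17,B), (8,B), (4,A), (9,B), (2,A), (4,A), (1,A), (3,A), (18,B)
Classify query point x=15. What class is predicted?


Distances: |7-15|=8, |20-15|=5, |12-15|=3, |1-15|=14, |17-15|=2, |8-15|=7, |4-15|=11, |9-15|=6, |2-15|=13, |4-15|=11, |1-15|=14, |3-15|=12, |18-15|=3. 5 nearest: (17,B), (12,A), (18,B), (20,A), (9,B). Counts: {'B': 3, 'A': 2}. Majority class: B.

B


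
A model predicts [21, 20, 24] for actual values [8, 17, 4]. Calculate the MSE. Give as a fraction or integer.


MSE = (1/3) * ((8-21)^2=169 + (17-20)^2=9 + (4-24)^2=400). Sum = 578. MSE = 578/3.

578/3


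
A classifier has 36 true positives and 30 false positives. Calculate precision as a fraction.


Precision = TP / (TP + FP) = 36 / 66 = 6/11.

6/11


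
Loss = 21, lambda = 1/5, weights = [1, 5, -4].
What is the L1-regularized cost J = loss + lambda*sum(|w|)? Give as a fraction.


L1 norm = sum(|w|) = 10. J = 21 + 1/5 * 10 = 23.

23


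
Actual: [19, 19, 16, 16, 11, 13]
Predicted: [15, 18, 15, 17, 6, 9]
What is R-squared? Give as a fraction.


Mean(y) = 47/3. SS_res = 60. SS_tot = 154/3. R^2 = 1 - 60/(154/3) = -13/77.

-13/77


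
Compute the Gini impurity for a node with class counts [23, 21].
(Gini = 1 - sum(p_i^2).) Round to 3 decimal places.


Total = 44. Proportions: 23/44, 21/44. sum(p_i^2) = 0.5010. Gini = 1 - 0.5010 = 0.4990, which rounds to 0.499.

0.499


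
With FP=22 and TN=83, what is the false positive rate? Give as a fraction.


FPR = FP / (FP + TN) = 22 / 105 = 22/105.

22/105


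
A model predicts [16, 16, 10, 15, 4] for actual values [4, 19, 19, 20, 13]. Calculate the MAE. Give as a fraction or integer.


MAE = (1/5) * (|4-16|=12 + |19-16|=3 + |19-10|=9 + |20-15|=5 + |13-4|=9). Sum = 38. MAE = 38/5.

38/5


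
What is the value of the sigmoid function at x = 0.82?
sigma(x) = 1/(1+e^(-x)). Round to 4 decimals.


sigma(0.82) = 1/(1+e^(-0.82)) = 1/(1+0.440432) = 1/1.440432 = 0.6942.

0.6942


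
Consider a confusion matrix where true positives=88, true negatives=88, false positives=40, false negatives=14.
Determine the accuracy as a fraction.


Accuracy = (TP + TN) / (TP + TN + FP + FN) = (88 + 88) / 230 = 88/115.

88/115


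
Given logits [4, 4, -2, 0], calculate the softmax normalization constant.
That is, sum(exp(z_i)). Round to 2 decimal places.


Denom = e^4=54.5982 + e^4=54.5982 + e^-2=0.1353 + e^0=1.0000. Sum = 110.3317, which rounds to 110.33.

110.33


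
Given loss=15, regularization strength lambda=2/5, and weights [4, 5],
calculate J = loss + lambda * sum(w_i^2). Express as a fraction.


L2 sq norm = sum(w^2) = 41. J = 15 + 2/5 * 41 = 157/5.

157/5


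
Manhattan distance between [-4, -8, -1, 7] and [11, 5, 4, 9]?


d = sum of absolute differences: |-4-11|=15 + |-8-5|=13 + |-1-4|=5 + |7-9|=2 = 35.

35


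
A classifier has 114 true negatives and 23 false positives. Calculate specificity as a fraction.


Specificity = TN / (TN + FP) = 114 / 137 = 114/137.

114/137


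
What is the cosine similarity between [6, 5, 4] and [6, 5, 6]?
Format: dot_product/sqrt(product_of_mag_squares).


dot = 85. |a|^2 = 77, |b|^2 = 97. cos = 85/sqrt(7469).

85/sqrt(7469)


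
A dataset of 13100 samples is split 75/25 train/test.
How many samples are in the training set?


Test set = 13100 * 25% = 3275. Training set = 13100 - 3275 = 9825.

9825


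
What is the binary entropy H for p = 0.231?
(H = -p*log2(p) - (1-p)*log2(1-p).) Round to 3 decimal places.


H = -0.231*log2(0.231) - 0.769*log2(0.769) = 0.780.

0.780


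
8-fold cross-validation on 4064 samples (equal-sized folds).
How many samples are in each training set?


Each validation fold has 4064/8 = 508 samples. Training set = 4064 - 508 = 3556.

3556


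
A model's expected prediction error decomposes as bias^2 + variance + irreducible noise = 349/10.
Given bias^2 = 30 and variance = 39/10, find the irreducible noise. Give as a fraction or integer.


Total error = bias^2 + variance + irreducible noise. So irreducible noise = 349/10 - 30 - 39/10 = 1.

1


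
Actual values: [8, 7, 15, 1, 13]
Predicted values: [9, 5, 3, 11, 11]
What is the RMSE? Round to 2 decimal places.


MSE = 50.6000. RMSE = sqrt(50.6000) = 7.11.

7.11


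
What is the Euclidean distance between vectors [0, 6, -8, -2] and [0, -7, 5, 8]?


d = sqrt(sum of squared differences). (0-0)^2=0, (6--7)^2=169, (-8-5)^2=169, (-2-8)^2=100. Sum = 438.

sqrt(438)


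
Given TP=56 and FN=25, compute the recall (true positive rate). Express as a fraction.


Recall = TP / (TP + FN) = 56 / 81 = 56/81.

56/81


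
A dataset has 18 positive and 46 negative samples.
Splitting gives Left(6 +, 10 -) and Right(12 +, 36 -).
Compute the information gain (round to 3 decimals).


H(parent) = 0.8571. H(left) = 0.9544, H(right) = 0.8113. Weighted = (16/64)*0.9544 + (48/64)*0.8113 = 0.8471. IG = 0.8571 - 0.8471 = 0.0100, which rounds to 0.010.

0.010


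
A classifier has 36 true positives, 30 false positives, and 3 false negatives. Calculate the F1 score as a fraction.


Precision = 36/66 = 6/11. Recall = 36/39 = 12/13. F1 = 2*P*R/(P+R) = 24/35.

24/35


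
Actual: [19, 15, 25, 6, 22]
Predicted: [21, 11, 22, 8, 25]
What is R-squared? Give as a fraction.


Mean(y) = 87/5. SS_res = 42. SS_tot = 1086/5. R^2 = 1 - 42/(1086/5) = 146/181.

146/181


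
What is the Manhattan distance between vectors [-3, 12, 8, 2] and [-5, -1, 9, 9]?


d = sum of absolute differences: |-3--5|=2 + |12--1|=13 + |8-9|=1 + |2-9|=7 = 23.

23


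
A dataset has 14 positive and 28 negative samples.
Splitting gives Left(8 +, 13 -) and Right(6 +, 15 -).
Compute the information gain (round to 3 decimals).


H(parent) = 0.9183. H(left) = 0.9587, H(right) = 0.8631. Weighted = (21/42)*0.9587 + (21/42)*0.8631 = 0.9109. IG = 0.9183 - 0.9109 = 0.0074, which rounds to 0.007.

0.007


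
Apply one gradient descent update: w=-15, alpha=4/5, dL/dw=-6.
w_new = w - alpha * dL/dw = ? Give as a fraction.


w_new = -15 - 4/5 * -6 = -15 - -24/5 = -51/5.

-51/5


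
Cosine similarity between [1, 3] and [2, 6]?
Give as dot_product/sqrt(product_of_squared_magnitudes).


dot = 20. |a|^2 = 10, |b|^2 = 40. cos = 20/sqrt(400).

20/sqrt(400)


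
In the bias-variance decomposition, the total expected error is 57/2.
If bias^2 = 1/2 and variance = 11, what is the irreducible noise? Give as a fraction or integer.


Total error = bias^2 + variance + irreducible noise. So irreducible noise = 57/2 - 1/2 - 11 = 17.

17


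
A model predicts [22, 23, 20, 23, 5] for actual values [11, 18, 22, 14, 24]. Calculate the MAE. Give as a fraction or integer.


MAE = (1/5) * (|11-22|=11 + |18-23|=5 + |22-20|=2 + |14-23|=9 + |24-5|=19). Sum = 46. MAE = 46/5.

46/5


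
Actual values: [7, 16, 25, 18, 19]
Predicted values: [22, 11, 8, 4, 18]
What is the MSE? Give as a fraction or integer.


MSE = (1/5) * ((7-22)^2=225 + (16-11)^2=25 + (25-8)^2=289 + (18-4)^2=196 + (19-18)^2=1). Sum = 736. MSE = 736/5.

736/5


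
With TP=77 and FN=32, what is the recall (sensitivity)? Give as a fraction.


Recall = TP / (TP + FN) = 77 / 109 = 77/109.

77/109


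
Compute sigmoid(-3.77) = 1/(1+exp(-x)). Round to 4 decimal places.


sigma(-3.77) = 1/(1+e^(3.77)) = 1/(1+43.380065) = 1/44.380065 = 0.0225.

0.0225


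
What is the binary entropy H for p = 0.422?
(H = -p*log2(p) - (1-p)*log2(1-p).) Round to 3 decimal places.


H = -0.422*log2(0.422) - 0.578*log2(0.578) = 0.982.

0.982


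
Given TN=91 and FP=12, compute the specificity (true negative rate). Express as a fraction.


Specificity = TN / (TN + FP) = 91 / 103 = 91/103.

91/103


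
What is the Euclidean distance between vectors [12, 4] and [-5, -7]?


d = sqrt(sum of squared differences). (12--5)^2=289, (4--7)^2=121. Sum = 410.

sqrt(410)


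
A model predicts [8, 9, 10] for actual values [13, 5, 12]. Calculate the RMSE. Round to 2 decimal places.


MSE = 15.0000. RMSE = sqrt(15.0000) = 3.87.

3.87


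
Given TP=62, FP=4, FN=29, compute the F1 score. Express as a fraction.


Precision = 62/66 = 31/33. Recall = 62/91 = 62/91. F1 = 2*P*R/(P+R) = 124/157.

124/157


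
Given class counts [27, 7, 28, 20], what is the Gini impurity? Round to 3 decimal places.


Total = 82. Proportions: 27/82, 7/82, 28/82, 20/82. sum(p_i^2) = 0.2918. Gini = 1 - 0.2918 = 0.7082, which rounds to 0.708.

0.708


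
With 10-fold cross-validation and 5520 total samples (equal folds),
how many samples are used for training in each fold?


Each validation fold has 5520/10 = 552 samples. Training set = 5520 - 552 = 4968.

4968


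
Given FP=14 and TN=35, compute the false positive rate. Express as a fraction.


FPR = FP / (FP + TN) = 14 / 49 = 2/7.

2/7


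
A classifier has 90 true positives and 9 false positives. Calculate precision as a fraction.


Precision = TP / (TP + FP) = 90 / 99 = 10/11.

10/11


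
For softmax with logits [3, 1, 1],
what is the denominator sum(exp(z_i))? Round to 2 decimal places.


Denom = e^3=20.0855 + e^1=2.7183 + e^1=2.7183. Sum = 25.5221, which rounds to 25.52.

25.52


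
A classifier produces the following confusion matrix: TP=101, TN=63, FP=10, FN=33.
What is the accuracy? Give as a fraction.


Accuracy = (TP + TN) / (TP + TN + FP + FN) = (101 + 63) / 207 = 164/207.

164/207


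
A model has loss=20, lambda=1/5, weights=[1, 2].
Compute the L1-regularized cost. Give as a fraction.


L1 norm = sum(|w|) = 3. J = 20 + 1/5 * 3 = 103/5.

103/5


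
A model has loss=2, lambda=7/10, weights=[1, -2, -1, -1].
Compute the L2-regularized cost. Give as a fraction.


L2 sq norm = sum(w^2) = 7. J = 2 + 7/10 * 7 = 69/10.

69/10


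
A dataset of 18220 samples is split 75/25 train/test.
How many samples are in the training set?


Test set = 18220 * 25% = 4555. Training set = 18220 - 4555 = 13665.

13665


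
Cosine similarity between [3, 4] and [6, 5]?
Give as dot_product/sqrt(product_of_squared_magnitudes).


dot = 38. |a|^2 = 25, |b|^2 = 61. cos = 38/sqrt(1525).

38/sqrt(1525)


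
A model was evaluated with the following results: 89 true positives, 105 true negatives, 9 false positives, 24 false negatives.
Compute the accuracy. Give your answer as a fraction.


Accuracy = (TP + TN) / (TP + TN + FP + FN) = (89 + 105) / 227 = 194/227.

194/227


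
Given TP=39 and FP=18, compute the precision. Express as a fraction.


Precision = TP / (TP + FP) = 39 / 57 = 13/19.

13/19


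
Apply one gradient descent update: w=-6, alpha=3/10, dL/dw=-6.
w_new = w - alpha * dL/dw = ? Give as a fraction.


w_new = -6 - 3/10 * -6 = -6 - -9/5 = -21/5.

-21/5


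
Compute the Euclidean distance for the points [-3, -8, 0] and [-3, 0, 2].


d = sqrt(sum of squared differences). (-3--3)^2=0, (-8-0)^2=64, (0-2)^2=4. Sum = 68.

sqrt(68)


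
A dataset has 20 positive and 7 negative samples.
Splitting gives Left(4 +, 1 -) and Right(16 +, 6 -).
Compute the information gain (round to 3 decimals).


H(parent) = 0.8256. H(left) = 0.7219, H(right) = 0.8454. Weighted = (5/27)*0.7219 + (22/27)*0.8454 = 0.8225. IG = 0.8256 - 0.8225 = 0.0031, which rounds to 0.003.

0.003


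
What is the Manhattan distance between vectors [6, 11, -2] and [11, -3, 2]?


d = sum of absolute differences: |6-11|=5 + |11--3|=14 + |-2-2|=4 = 23.

23


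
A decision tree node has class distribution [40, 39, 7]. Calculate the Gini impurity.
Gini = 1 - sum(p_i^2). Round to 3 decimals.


Total = 86. Proportions: 40/86, 39/86, 7/86. sum(p_i^2) = 0.4286. Gini = 1 - 0.4286 = 0.5714, which rounds to 0.571.

0.571


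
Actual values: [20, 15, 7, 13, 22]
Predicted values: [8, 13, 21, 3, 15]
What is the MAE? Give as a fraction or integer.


MAE = (1/5) * (|20-8|=12 + |15-13|=2 + |7-21|=14 + |13-3|=10 + |22-15|=7). Sum = 45. MAE = 9.

9


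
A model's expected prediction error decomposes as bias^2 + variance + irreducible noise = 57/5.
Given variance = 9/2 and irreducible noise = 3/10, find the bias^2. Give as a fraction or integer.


Total error = bias^2 + variance + irreducible noise. So bias^2 = 57/5 - 9/2 - 3/10 = 33/5.

33/5


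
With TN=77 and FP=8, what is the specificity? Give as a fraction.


Specificity = TN / (TN + FP) = 77 / 85 = 77/85.

77/85


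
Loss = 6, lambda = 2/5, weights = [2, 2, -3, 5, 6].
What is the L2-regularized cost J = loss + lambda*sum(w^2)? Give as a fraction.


L2 sq norm = sum(w^2) = 78. J = 6 + 2/5 * 78 = 186/5.

186/5


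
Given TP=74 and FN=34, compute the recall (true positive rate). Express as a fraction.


Recall = TP / (TP + FN) = 74 / 108 = 37/54.

37/54


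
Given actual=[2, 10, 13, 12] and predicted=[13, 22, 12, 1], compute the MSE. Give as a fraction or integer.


MSE = (1/4) * ((2-13)^2=121 + (10-22)^2=144 + (13-12)^2=1 + (12-1)^2=121). Sum = 387. MSE = 387/4.

387/4


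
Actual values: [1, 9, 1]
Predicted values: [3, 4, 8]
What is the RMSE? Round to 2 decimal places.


MSE = 26.0000. RMSE = sqrt(26.0000) = 5.10.

5.10


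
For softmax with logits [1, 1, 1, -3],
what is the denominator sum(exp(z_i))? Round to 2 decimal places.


Denom = e^1=2.7183 + e^1=2.7183 + e^1=2.7183 + e^-3=0.0498. Sum = 8.2047, which rounds to 8.20.

8.20


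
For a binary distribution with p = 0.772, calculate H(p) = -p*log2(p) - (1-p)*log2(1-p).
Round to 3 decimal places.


H = -0.772*log2(0.772) - 0.228*log2(0.228) = 0.775.

0.775


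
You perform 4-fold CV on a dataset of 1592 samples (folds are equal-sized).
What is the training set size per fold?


Each validation fold has 1592/4 = 398 samples. Training set = 1592 - 398 = 1194.

1194


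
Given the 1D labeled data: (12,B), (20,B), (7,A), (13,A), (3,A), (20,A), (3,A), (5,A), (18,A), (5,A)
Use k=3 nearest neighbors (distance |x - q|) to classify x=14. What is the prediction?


Distances: |12-14|=2, |20-14|=6, |7-14|=7, |13-14|=1, |3-14|=11, |20-14|=6, |3-14|=11, |5-14|=9, |18-14|=4, |5-14|=9. 3 nearest: (13,A), (12,B), (18,A). Counts: {'A': 2, 'B': 1}. Majority class: A.

A


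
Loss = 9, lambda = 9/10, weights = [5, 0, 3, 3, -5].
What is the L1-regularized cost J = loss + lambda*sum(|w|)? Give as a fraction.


L1 norm = sum(|w|) = 16. J = 9 + 9/10 * 16 = 117/5.

117/5


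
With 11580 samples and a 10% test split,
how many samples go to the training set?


Test set = 11580 * 10% = 1158. Training set = 11580 - 1158 = 10422.

10422


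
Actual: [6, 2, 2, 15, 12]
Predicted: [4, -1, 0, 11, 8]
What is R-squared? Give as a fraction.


Mean(y) = 37/5. SS_res = 49. SS_tot = 696/5. R^2 = 1 - 49/(696/5) = 451/696.

451/696


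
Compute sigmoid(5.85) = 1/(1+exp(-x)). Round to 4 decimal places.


sigma(5.85) = 1/(1+e^(-5.85)) = 1/(1+0.002880) = 1/1.002880 = 0.9971.

0.9971


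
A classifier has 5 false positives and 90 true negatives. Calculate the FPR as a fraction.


FPR = FP / (FP + TN) = 5 / 95 = 1/19.

1/19


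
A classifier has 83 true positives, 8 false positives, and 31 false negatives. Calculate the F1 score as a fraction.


Precision = 83/91 = 83/91. Recall = 83/114 = 83/114. F1 = 2*P*R/(P+R) = 166/205.

166/205


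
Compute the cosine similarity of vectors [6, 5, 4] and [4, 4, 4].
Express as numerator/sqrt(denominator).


dot = 60. |a|^2 = 77, |b|^2 = 48. cos = 60/sqrt(3696).

60/sqrt(3696)


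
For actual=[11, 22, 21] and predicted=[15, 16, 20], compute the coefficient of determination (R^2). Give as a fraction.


Mean(y) = 18. SS_res = 53. SS_tot = 74. R^2 = 1 - 53/(74) = 21/74.

21/74


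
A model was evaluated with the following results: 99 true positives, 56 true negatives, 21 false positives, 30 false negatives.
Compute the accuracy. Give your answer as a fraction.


Accuracy = (TP + TN) / (TP + TN + FP + FN) = (99 + 56) / 206 = 155/206.

155/206


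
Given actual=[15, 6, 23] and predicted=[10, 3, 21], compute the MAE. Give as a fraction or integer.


MAE = (1/3) * (|15-10|=5 + |6-3|=3 + |23-21|=2). Sum = 10. MAE = 10/3.

10/3


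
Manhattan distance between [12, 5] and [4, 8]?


d = sum of absolute differences: |12-4|=8 + |5-8|=3 = 11.

11


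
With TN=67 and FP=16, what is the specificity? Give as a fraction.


Specificity = TN / (TN + FP) = 67 / 83 = 67/83.

67/83


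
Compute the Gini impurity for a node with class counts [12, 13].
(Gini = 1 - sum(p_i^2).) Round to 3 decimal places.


Total = 25. Proportions: 12/25, 13/25. sum(p_i^2) = 0.5008. Gini = 1 - 0.5008 = 0.4992, which rounds to 0.499.

0.499


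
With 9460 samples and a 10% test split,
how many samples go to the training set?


Test set = 9460 * 10% = 946. Training set = 9460 - 946 = 8514.

8514


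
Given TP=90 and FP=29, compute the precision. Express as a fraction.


Precision = TP / (TP + FP) = 90 / 119 = 90/119.

90/119


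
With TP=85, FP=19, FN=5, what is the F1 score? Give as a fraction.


Precision = 85/104 = 85/104. Recall = 85/90 = 17/18. F1 = 2*P*R/(P+R) = 85/97.

85/97


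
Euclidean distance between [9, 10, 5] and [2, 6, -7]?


d = sqrt(sum of squared differences). (9-2)^2=49, (10-6)^2=16, (5--7)^2=144. Sum = 209.

sqrt(209)


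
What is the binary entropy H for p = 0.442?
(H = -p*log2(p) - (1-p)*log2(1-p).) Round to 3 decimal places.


H = -0.442*log2(0.442) - 0.558*log2(0.558) = 0.990.

0.990


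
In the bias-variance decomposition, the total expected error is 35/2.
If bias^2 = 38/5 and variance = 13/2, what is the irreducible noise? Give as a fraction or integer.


Total error = bias^2 + variance + irreducible noise. So irreducible noise = 35/2 - 38/5 - 13/2 = 17/5.

17/5


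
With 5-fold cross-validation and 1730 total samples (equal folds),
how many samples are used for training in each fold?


Each validation fold has 1730/5 = 346 samples. Training set = 1730 - 346 = 1384.

1384


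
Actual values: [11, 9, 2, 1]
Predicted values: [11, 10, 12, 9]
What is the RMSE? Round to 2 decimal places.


MSE = 41.2500. RMSE = sqrt(41.2500) = 6.42.

6.42


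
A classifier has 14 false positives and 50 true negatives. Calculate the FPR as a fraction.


FPR = FP / (FP + TN) = 14 / 64 = 7/32.

7/32


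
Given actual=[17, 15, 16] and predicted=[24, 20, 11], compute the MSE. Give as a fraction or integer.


MSE = (1/3) * ((17-24)^2=49 + (15-20)^2=25 + (16-11)^2=25). Sum = 99. MSE = 33.

33


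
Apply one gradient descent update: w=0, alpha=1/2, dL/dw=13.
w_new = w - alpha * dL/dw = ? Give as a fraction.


w_new = 0 - 1/2 * 13 = 0 - 13/2 = -13/2.

-13/2


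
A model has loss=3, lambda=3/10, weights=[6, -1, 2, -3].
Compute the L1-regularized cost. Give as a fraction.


L1 norm = sum(|w|) = 12. J = 3 + 3/10 * 12 = 33/5.

33/5


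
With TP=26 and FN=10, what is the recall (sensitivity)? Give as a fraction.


Recall = TP / (TP + FN) = 26 / 36 = 13/18.

13/18


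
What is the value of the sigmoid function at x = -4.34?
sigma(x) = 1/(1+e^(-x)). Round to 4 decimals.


sigma(-4.34) = 1/(1+e^(4.34)) = 1/(1+76.707539) = 1/77.707539 = 0.0129.

0.0129


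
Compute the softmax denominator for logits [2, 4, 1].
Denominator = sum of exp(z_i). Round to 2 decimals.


Denom = e^2=7.3891 + e^4=54.5982 + e^1=2.7183. Sum = 64.7056, which rounds to 64.71.

64.71


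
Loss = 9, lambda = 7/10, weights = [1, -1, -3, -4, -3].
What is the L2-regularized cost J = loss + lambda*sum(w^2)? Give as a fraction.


L2 sq norm = sum(w^2) = 36. J = 9 + 7/10 * 36 = 171/5.

171/5


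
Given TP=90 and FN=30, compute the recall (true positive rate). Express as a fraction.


Recall = TP / (TP + FN) = 90 / 120 = 3/4.

3/4


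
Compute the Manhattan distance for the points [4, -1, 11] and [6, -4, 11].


d = sum of absolute differences: |4-6|=2 + |-1--4|=3 + |11-11|=0 = 5.

5


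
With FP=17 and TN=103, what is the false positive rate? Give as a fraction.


FPR = FP / (FP + TN) = 17 / 120 = 17/120.

17/120


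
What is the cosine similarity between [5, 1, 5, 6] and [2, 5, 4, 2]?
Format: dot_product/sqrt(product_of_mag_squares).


dot = 47. |a|^2 = 87, |b|^2 = 49. cos = 47/sqrt(4263).

47/sqrt(4263)


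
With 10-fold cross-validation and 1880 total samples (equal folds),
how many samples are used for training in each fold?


Each validation fold has 1880/10 = 188 samples. Training set = 1880 - 188 = 1692.

1692


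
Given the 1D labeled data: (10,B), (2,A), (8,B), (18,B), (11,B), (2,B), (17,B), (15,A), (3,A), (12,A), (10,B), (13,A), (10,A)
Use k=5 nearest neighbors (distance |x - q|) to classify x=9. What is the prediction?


Distances: |10-9|=1, |2-9|=7, |8-9|=1, |18-9|=9, |11-9|=2, |2-9|=7, |17-9|=8, |15-9|=6, |3-9|=6, |12-9|=3, |10-9|=1, |13-9|=4, |10-9|=1. 5 nearest: (10,A), (10,B), (8,B), (10,B), (11,B). Counts: {'A': 1, 'B': 4}. Majority class: B.

B


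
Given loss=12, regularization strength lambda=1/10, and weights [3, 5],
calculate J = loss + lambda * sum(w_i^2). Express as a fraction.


L2 sq norm = sum(w^2) = 34. J = 12 + 1/10 * 34 = 77/5.

77/5


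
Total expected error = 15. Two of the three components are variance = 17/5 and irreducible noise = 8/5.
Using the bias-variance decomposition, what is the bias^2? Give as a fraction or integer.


Total error = bias^2 + variance + irreducible noise. So bias^2 = 15 - 17/5 - 8/5 = 10.

10


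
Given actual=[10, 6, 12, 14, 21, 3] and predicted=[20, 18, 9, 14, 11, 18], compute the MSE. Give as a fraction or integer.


MSE = (1/6) * ((10-20)^2=100 + (6-18)^2=144 + (12-9)^2=9 + (14-14)^2=0 + (21-11)^2=100 + (3-18)^2=225). Sum = 578. MSE = 289/3.

289/3


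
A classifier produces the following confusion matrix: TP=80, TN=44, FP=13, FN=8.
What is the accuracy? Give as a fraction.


Accuracy = (TP + TN) / (TP + TN + FP + FN) = (80 + 44) / 145 = 124/145.

124/145


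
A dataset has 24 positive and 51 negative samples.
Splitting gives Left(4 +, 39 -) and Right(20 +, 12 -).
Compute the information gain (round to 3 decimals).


H(parent) = 0.9044. H(left) = 0.4465, H(right) = 0.9544. Weighted = (43/75)*0.4465 + (32/75)*0.9544 = 0.6632. IG = 0.9044 - 0.6632 = 0.2412, which rounds to 0.241.

0.241


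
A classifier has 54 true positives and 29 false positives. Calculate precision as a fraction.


Precision = TP / (TP + FP) = 54 / 83 = 54/83.

54/83


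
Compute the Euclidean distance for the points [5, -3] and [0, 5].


d = sqrt(sum of squared differences). (5-0)^2=25, (-3-5)^2=64. Sum = 89.

sqrt(89)


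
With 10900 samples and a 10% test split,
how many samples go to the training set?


Test set = 10900 * 10% = 1090. Training set = 10900 - 1090 = 9810.

9810


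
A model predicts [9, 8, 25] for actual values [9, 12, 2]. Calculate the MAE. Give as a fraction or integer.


MAE = (1/3) * (|9-9|=0 + |12-8|=4 + |2-25|=23). Sum = 27. MAE = 9.

9


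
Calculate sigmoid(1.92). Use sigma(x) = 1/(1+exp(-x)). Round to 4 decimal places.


sigma(1.92) = 1/(1+e^(-1.92)) = 1/(1+0.146607) = 1/1.146607 = 0.8721.

0.8721


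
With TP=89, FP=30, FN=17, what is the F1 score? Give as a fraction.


Precision = 89/119 = 89/119. Recall = 89/106 = 89/106. F1 = 2*P*R/(P+R) = 178/225.

178/225


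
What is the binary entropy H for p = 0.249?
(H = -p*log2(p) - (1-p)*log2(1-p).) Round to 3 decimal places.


H = -0.249*log2(0.249) - 0.751*log2(0.751) = 0.810.

0.810


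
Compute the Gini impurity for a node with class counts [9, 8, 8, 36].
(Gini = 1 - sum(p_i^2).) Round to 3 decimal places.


Total = 61. Proportions: 9/61, 8/61, 8/61, 36/61. sum(p_i^2) = 0.4045. Gini = 1 - 0.4045 = 0.5955, which rounds to 0.596.

0.596


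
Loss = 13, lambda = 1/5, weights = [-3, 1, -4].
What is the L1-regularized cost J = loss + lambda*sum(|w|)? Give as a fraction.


L1 norm = sum(|w|) = 8. J = 13 + 1/5 * 8 = 73/5.

73/5


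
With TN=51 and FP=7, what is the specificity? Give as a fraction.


Specificity = TN / (TN + FP) = 51 / 58 = 51/58.

51/58


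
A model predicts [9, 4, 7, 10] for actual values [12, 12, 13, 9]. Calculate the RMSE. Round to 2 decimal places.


MSE = 27.5000. RMSE = sqrt(27.5000) = 5.24.

5.24


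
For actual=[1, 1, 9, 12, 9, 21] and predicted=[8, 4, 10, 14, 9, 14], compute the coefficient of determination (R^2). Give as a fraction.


Mean(y) = 53/6. SS_res = 112. SS_tot = 1685/6. R^2 = 1 - 112/(1685/6) = 1013/1685.

1013/1685


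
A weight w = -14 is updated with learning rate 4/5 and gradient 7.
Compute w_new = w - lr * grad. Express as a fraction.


w_new = -14 - 4/5 * 7 = -14 - 28/5 = -98/5.

-98/5


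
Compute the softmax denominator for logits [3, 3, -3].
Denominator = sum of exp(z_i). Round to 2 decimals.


Denom = e^3=20.0855 + e^3=20.0855 + e^-3=0.0498. Sum = 40.2208, which rounds to 40.22.

40.22


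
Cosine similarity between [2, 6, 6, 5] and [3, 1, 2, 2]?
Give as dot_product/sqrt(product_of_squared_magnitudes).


dot = 34. |a|^2 = 101, |b|^2 = 18. cos = 34/sqrt(1818).

34/sqrt(1818)


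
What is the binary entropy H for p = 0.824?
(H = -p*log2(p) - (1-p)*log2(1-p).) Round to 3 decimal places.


H = -0.824*log2(0.824) - 0.176*log2(0.176) = 0.671.

0.671


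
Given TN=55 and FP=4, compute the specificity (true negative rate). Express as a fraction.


Specificity = TN / (TN + FP) = 55 / 59 = 55/59.

55/59


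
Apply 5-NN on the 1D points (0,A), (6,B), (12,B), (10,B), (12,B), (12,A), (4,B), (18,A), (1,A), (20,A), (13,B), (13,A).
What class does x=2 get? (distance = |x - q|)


Distances: |0-2|=2, |6-2|=4, |12-2|=10, |10-2|=8, |12-2|=10, |12-2|=10, |4-2|=2, |18-2|=16, |1-2|=1, |20-2|=18, |13-2|=11, |13-2|=11. 5 nearest: (1,A), (0,A), (4,B), (6,B), (10,B). Counts: {'A': 2, 'B': 3}. Majority class: B.

B


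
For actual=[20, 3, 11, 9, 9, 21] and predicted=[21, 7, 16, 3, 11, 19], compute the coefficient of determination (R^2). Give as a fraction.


Mean(y) = 73/6. SS_res = 86. SS_tot = 1469/6. R^2 = 1 - 86/(1469/6) = 953/1469.

953/1469


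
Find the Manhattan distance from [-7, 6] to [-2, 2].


d = sum of absolute differences: |-7--2|=5 + |6-2|=4 = 9.

9


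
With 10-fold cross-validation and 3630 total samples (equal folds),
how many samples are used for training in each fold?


Each validation fold has 3630/10 = 363 samples. Training set = 3630 - 363 = 3267.

3267


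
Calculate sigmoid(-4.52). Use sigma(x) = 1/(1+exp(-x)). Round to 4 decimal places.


sigma(-4.52) = 1/(1+e^(4.52)) = 1/(1+91.835598) = 1/92.835598 = 0.0108.

0.0108
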